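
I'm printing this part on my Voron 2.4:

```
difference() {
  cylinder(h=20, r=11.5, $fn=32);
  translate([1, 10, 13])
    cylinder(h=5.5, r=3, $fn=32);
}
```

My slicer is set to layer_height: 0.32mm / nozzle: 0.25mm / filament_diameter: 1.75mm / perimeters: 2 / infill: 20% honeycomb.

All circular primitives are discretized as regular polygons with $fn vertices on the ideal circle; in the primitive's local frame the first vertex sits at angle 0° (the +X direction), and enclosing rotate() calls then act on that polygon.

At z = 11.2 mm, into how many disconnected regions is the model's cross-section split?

At z = 11.2 mm: the r=11.5 cylinder contributes a regular 32-gon of circumradius 11.5; the cylinder at (1, 10) does not reach this height (z outside [13, 18.5]); After the difference (first − rest): none of the subtracted shapes is present at this height, so the r=11.5 cylinder is unchanged — 1 connected region. The result has 1 disconnected region.

1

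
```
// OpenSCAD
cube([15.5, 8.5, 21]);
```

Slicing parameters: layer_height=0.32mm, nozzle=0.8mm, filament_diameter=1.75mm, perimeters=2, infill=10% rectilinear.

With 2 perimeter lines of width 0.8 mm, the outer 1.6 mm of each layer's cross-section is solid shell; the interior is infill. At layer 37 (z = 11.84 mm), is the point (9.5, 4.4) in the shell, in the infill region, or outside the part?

At z = 11.84 mm: the cube (footprint 15.5×8.5) is included at this height. Overall, the cross-section is a single solid region. The nearest boundary edge runs (15.50, 8.50)→(0.00, 8.50); distance from the point to it = 4.10 mm. The point is inside the cross-section and 4.10 mm from the nearest boundary — more than the 1.6 mm shell width (2 × 0.8), so it's in the infill interior.

infill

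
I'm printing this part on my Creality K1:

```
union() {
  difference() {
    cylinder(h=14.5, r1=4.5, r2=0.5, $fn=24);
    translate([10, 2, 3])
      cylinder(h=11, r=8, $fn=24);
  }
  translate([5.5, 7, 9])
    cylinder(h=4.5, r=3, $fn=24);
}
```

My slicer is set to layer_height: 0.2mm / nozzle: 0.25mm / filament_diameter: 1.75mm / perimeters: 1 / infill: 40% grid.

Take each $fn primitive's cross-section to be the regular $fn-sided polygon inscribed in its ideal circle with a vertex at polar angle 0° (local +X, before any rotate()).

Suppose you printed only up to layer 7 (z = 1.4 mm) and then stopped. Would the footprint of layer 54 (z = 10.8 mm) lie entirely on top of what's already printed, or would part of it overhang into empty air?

Compare the two slices. At z = 1.4: the cone contributes a regular 24-gon of circumradius 4.114 (interpolated between r1=4.5 and r2=0.5 at t=0.097) (area = (24/2)·4.114²·sin(360°/24) = 52.56 mm²); the cylinder at (10, 2) does not reach this height (z outside [3, 14]); Taking the first minus the rest: none of the subtracted shapes is present at this height, so the cone is unchanged — area = 52.56 mm²; the cylinder at (5.5, 7) is absent (z outside [9, 13.5]); Combining (union): only that combined region is present, so the union is just that shape — area = 52.56 mm². At z = 10.8: the cone contributes a regular 24-gon of circumradius 1.521 (interpolated between r1=4.5 and r2=0.5 at t=0.745) (area = (24/2)·1.521²·sin(360°/24) = 7.18 mm²); the r=8 cylinder at (10, 2) contributes a regular 24-gon of circumradius 8 (area = (24/2)·8.000²·sin(360°/24) = 198.77 mm²); Taking the first minus the rest: starting from the cone (7.18 mm²), the r=8 cylinder at (10, 2) misses the remaining region (no effect) — area = 7.18 mm²; the cylinder at (5.5, 7): section is a regular 24-gon, circumradius r=3 (area = (24/2)·3.000²·sin(360°/24) = 27.95 mm²); Taking the union: the 2 present regions are separate (no shared area or edge), so areas and boundary lengths simply add and each stays a separate island — area = 35.13 mm². Checking containment: at z = 10.8 the cross-section extends beyond the z = 1.4 cross-section by about 27.95 mm².

part overhangs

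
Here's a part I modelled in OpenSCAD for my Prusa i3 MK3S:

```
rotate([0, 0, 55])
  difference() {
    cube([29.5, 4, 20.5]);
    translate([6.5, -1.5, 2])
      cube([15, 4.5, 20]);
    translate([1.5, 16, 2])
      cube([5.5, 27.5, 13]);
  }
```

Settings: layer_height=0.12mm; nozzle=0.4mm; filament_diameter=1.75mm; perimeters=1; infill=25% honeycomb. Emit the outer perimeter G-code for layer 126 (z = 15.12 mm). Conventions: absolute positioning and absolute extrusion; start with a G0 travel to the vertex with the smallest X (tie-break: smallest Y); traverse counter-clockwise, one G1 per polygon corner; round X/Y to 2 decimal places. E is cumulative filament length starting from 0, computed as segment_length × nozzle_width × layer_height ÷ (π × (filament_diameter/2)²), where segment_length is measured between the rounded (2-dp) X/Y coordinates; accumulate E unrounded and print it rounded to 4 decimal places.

At z = 15.12 mm: the cube is present — its section is the full 29.5×4 rectangle; the 15×4.5 cube at (6.5, -1.5) contributes its full rectangle; the cube at (1.5, 16) is absent (z outside [2, 15]); Subtracting the remaining from the first: starting from the 29.5×4 cube, the 15×4.5 cube at (6.5, -1.5) partially overlaps it — only the 45.00 mm² overlap (of its 67.50 mm²) is removed, clipping the outline — 1 connected region; (rotated 55° about Z; rotation is an isometry so areas/perimeters/island counts are preserved). The outline is a single polygon with 8 vertices. Extrusion per mm of travel: 0.4 × 0.12 / (π × 0.875²) = 0.019956. Accumulating E over each segment gives final E = 1.4569.

G0 X-3.28 Y2.29 Z15.12
G1 X0.00 Y0.00 E0.0798
G1 X3.73 Y5.32 E0.2095
G1 X1.27 Y7.05 E0.2695
G1 X9.87 Y19.33 E0.5687
G1 X12.33 Y17.61 E0.6286
G1 X16.92 Y24.16 E0.7882
G1 X13.64 Y26.46 E0.8681
G1 X-3.28 Y2.29 E1.4569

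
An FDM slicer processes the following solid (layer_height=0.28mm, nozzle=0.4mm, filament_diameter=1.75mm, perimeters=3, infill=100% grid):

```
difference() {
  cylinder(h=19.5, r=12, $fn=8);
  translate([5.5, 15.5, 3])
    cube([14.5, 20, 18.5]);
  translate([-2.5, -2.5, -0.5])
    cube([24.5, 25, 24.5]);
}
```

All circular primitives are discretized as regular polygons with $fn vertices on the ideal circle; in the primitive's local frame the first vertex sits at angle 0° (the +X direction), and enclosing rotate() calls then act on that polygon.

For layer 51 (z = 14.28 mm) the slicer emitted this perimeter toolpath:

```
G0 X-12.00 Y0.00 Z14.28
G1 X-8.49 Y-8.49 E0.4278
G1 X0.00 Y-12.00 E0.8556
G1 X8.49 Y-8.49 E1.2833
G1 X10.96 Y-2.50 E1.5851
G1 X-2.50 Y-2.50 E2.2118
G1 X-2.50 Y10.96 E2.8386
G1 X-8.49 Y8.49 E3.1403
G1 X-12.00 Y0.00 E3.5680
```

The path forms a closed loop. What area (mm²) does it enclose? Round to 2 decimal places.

Apply the shoelace formula to the sequence of (X, Y) vertices; enclosed area = 241.94 mm².

241.94 mm²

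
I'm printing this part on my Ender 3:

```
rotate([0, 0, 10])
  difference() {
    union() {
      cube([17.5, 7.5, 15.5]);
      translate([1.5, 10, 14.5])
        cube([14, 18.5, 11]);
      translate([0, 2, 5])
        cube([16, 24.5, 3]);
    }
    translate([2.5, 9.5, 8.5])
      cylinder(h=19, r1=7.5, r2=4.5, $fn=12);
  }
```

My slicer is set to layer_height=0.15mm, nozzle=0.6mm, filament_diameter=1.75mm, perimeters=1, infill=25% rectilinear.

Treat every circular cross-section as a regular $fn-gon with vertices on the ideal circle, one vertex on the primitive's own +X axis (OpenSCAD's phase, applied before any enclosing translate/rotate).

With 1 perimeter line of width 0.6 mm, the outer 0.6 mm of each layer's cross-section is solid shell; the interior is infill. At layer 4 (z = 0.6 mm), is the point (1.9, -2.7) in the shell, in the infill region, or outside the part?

outside

At z = 0.6 mm: the 17.5×7.5 cube contributes its full rectangle; the cube at (1.5, 10) does not reach this height (z outside [14.5, 25.5]); the cube at (0, 2) is not intersected at this z (z outside [5, 8]); Taking the union: only the 17.5×7.5 cube is present, so the union is just that shape — 1 connected region; the cone at (2.5, 9.5) does not reach this height (z outside [8.5, 27.5]); After the difference (first − rest): none of the subtracted shapes is present at this height, so that combined region is unchanged — 1 connected region; (whole slice rotated 10° about Z — lengths, areas and connectivity unchanged). Overall, the cross-section is a single solid region. Undo the 10° rotation: the query point maps to (1.402, -2.989) in the un-rotated model frame. The nearest boundary edge runs (0.00, 0.00)→(17.50, 0.00); distance from the point to it = 2.99 mm. The point is not inside any of the regions above, so it lies outside the cross-section (2.99 mm from the nearest boundary).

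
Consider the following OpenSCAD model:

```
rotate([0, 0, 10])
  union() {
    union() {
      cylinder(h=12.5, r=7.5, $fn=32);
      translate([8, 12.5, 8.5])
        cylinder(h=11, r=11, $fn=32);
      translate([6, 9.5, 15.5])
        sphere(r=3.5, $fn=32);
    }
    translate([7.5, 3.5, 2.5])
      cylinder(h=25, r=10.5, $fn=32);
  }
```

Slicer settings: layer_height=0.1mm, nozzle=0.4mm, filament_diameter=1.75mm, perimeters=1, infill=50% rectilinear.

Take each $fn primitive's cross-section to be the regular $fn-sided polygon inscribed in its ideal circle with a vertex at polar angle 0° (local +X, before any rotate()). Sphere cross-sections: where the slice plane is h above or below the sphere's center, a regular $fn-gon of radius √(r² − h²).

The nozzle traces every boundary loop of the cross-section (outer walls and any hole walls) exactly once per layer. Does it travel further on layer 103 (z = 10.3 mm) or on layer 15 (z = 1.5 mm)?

Layer 103 (z = 10.3): the r=7.5 cylinder gives a regular 32-gon of circumradius 7.5 (constant along its height) (perimeter = 2·32·7.500·sin(180°/32) = 47.05 mm); the r=11 cylinder at (8, 12.5) gives a regular 32-gon of circumradius 11 (constant along its height) (perimeter = 2·32·11.000·sin(180°/32) = 69.00 mm); the sphere at (6, 9.5) does not reach this height (|z−center|=5.200 > r=3.5); Combining (union): the regions partially overlap (shared area 26.19 mm²), so the edge portions inside another operand are dropped and the merged outline is re-measured after clipping — boundary = 93.08 mm; the r=10.5 cylinder at (7.5, 3.5) contributes a regular 32-gon of circumradius 10.5 (perimeter = 2·32·10.500·sin(180°/32) = 65.87 mm); Merging all regions: the regions partially overlap (shared area 253.07 mm²), so the edge portions inside another operand are dropped and the merged outline is re-measured after clipping — boundary = 94.91 mm; (whole slice rotated 10° about Z — lengths, areas and connectivity unchanged). So its perimeter = 94.91 mm. Layer 15 (z = 1.5): the r=7.5 cylinder contributes a regular 32-gon of circumradius 7.5 (perimeter = 2·32·7.500·sin(180°/32) = 47.05 mm); the cylinder at (8, 12.5) is absent (z outside [8.5, 19.5]); the sphere at (6, 9.5) does not reach this height (|z−center|=14.000 > r=3.5); Taking the union: only the r=7.5 cylinder is present, so the union is just that shape — boundary = 47.05 mm; the cylinder at (7.5, 3.5) does not reach this height (z outside [2.5, 27.5]); Taking the union: only the result so far is present, so the union is just that shape — boundary = 47.05 mm; (rotated 10° about Z; rotation is an isometry so areas/perimeters/island counts are preserved). So its perimeter = 47.05 mm. Layer 103 is larger (94.91 vs 47.05 mm).

layer 103 (z = 10.3 mm)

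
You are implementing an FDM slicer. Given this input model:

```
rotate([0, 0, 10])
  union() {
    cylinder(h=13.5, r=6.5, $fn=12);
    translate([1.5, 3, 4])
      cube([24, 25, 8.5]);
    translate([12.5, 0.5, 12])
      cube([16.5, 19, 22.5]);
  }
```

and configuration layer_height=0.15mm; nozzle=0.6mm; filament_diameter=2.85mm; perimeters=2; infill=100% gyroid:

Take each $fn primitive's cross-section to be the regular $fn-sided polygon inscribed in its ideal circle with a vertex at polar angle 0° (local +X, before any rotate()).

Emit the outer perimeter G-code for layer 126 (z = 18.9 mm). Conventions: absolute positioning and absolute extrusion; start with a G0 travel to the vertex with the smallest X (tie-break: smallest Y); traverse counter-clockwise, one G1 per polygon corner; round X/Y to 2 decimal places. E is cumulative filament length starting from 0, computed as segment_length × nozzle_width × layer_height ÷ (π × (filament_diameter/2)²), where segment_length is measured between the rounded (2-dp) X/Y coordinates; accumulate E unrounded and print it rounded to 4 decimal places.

G0 X8.92 Y21.37 Z18.90
G1 X12.22 Y2.66 E0.2680
G1 X28.47 Y5.53 E0.5008
G1 X25.17 Y24.24 E0.7689
G1 X8.92 Y21.37 E1.0017

At z = 18.9 mm: the cylinder does not reach this height (z outside [0, 13.5]); the cube at (1.5, 3) is not intersected at this z (z outside [4, 12.5]); the cube at (12.5, 0.5) is present — its section is the full 16.5×19 rectangle; Combining (union): only the 16.5×19 cube at (12.5, 0.5) is present, so the union is just that shape — 1 connected region; (whole slice rotated 10° about Z — lengths, areas and connectivity unchanged). The outline is a single polygon with 4 vertices. Extrusion per mm of travel: 0.6 × 0.15 / (π × 1.425²) = 0.014108. Accumulating E over each segment gives final E = 1.0017.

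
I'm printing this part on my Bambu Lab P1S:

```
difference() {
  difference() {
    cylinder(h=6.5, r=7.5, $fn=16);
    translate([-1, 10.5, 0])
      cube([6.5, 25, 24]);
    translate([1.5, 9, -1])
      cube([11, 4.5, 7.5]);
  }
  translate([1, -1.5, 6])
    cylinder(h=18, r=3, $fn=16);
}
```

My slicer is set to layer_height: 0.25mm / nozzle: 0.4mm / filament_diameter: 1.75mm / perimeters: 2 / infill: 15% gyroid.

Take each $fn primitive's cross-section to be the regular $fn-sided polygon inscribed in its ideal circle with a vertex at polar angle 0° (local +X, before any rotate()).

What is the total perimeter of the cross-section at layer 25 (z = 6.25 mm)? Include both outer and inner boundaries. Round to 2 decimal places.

At z = 6.25 mm: the cylinder: section is a regular 16-gon, circumradius r=7.5 (perimeter = 2·16·7.500·sin(180°/16) = 46.82 mm); the cube at (-1, 10.5) (footprint 6.5×25) is included at this height (perimeter 63.00 mm); the cube at (1.5, 9) is present — its section is the full 11×4.5 rectangle (perimeter 31.00 mm); Taking the first minus the rest: starting from the r=7.5 cylinder, the 6.5×25 cube at (-1, 10.5) misses the remaining region (no effect); the 11×4.5 cube at (1.5, 9) misses the remaining region (no effect) — boundary = 46.82 mm; the r=3 cylinder at (1, -1.5) gives a regular 16-gon of circumradius 3 (constant along its height) (perimeter = 2·16·3.000·sin(180°/16) = 18.73 mm); Taking the first minus the rest: starting from that combined region, the r=3 cylinder at (1, -1.5) lies wholly inside it (removes its full 27.55 mm² and its 18.73 mm outline becomes a hole wall) — boundary (outer + 1 inner loop) = 65.55 mm. Overall, the cross-section is one region with 1 hole. Total boundary length (outer + inner) = 65.55 mm.

65.55 mm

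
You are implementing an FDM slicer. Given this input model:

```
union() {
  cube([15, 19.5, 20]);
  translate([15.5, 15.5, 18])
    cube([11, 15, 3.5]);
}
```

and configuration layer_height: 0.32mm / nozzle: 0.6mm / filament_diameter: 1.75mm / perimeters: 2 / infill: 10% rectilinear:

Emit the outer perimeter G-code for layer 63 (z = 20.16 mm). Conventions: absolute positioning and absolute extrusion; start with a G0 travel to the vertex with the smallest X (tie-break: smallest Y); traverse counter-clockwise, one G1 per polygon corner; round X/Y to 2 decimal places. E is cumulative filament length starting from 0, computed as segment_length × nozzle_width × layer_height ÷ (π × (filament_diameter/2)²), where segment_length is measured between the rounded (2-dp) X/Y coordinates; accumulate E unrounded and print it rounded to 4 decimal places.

At z = 20.16 mm: the cube is absent (z outside [0, 20]); the cube at (15.5, 15.5) is present — its section is the full 11×15 rectangle; Merging all regions: only the 11×15 cube at (15.5, 15.5) is present, so the union is just that shape — 1 connected region. The outline is a single polygon with 4 vertices. Extrusion per mm of travel: 0.6 × 0.32 / (π × 0.875²) = 0.079824. Accumulating E over each segment gives final E = 4.1509.

G0 X15.50 Y15.50 Z20.16
G1 X26.50 Y15.50 E0.8781
G1 X26.50 Y30.50 E2.0754
G1 X15.50 Y30.50 E2.9535
G1 X15.50 Y15.50 E4.1509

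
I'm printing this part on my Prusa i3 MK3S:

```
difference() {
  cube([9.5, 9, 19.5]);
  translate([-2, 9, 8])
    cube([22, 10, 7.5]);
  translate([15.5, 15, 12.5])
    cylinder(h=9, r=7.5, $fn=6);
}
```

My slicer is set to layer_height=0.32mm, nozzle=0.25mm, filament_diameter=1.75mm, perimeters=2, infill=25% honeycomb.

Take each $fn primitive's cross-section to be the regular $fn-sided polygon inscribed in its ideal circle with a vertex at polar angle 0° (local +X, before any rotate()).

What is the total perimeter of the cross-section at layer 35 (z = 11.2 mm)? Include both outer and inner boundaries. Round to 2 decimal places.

37.00 mm

At z = 11.2 mm: the 9.5×9 cube contributes its full rectangle (perimeter 37.00 mm); the 22×10 cube at (-2, 9) contributes its full rectangle (perimeter 64.00 mm); the cylinder at (15.5, 15) is not intersected at this z (z outside [12.5, 21.5]); Taking the first minus the rest: starting from the 9.5×9 cube, the 22×10 cube at (-2, 9) misses the remaining region (no effect) — boundary = 37.00 mm. Overall, the cross-section is a single solid region. Total boundary length (outer) = 37.00 mm.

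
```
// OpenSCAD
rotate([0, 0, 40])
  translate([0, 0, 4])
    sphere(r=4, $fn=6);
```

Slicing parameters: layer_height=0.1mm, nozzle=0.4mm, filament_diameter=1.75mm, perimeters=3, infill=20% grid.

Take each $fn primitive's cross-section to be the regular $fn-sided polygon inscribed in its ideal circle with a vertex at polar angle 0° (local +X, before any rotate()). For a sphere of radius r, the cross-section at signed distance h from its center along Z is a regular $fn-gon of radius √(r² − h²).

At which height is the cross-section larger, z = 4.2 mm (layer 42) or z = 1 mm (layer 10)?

Layer 42 (z = 4.2): the r=4 sphere slices to a regular 6-gon of circumradius 3.995 (√(r²−h²) with h=0.2 from center) (area = (6/2)·3.995²·sin(360°/6) = 41.47 mm²); (rotated 40° about Z; rotation is an isometry so areas/perimeters/island counts are preserved). So its area = 41.47 mm². Layer 10 (z = 1): the r=4 sphere contributes a regular 6-gon of circumradius √(4²−3²) = 2.646 (area = (6/2)·2.646²·sin(360°/6) = 18.19 mm²); (rotated 40° about Z; rotation is an isometry so areas/perimeters/island counts are preserved). So its area = 18.19 mm². Layer 42 is larger (41.47 vs 18.19 mm²).

layer 42 (z = 4.2 mm)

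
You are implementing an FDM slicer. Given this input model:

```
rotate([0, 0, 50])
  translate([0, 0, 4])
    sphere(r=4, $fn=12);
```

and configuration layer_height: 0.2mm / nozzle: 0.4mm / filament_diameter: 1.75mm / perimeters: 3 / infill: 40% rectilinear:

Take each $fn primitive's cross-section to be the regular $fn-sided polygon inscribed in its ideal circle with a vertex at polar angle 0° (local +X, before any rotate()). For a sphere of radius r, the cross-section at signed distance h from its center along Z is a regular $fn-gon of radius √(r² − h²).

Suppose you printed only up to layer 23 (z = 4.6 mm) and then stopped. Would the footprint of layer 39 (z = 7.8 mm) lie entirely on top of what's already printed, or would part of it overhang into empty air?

Compare the two slices. At z = 4.6: the r=4 sphere contributes a regular 12-gon of circumradius √(4²−0.6²) = 3.955 (area = (12/2)·3.955²·sin(360°/12) = 46.92 mm²); (rotated 50° about Z; rotation is an isometry so areas/perimeters/island counts are preserved). At z = 7.8: the sphere: section is a regular 12-gon, circumradius = √(r²−h²) = √(4²−3.8²) = 1.249 (area = (12/2)·1.249²·sin(360°/12) = 4.68 mm²); (rotated 50° about Z; rotation is an isometry so areas/perimeters/island counts are preserved). Checking containment: the cross-section at z = 7.8 is a subset of the cross-section at z = 4.6.

entirely on top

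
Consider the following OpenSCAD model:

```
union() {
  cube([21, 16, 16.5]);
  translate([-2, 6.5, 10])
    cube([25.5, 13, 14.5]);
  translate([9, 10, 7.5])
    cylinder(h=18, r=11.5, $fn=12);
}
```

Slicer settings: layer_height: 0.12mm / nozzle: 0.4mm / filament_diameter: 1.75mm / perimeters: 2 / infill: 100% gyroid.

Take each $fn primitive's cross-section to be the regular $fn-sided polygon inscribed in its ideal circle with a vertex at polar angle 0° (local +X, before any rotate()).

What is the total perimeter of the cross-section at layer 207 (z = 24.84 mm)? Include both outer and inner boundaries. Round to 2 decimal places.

At z = 24.84 mm: the cube is not intersected at this z (z outside [0, 16.5]); the cube at (-2, 6.5) is not intersected at this z (z outside [10, 24.5]); the cylinder at (9, 10): section is a regular 12-gon, circumradius r=11.5 (perimeter = 2·12·11.500·sin(180°/12) = 71.43 mm); Taking the union: only the r=11.5 cylinder at (9, 10) is present, so the union is just that shape — boundary = 71.43 mm. Overall, the cross-section is a single solid region. Total boundary length (outer) = 71.43 mm.

71.43 mm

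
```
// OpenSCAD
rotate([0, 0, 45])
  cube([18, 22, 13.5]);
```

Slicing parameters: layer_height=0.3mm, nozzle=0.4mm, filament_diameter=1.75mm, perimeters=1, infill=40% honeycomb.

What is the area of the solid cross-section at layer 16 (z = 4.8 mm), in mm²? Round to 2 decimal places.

396.00 mm²

At z = 4.8 mm: the cube is present — its section is the full 18×22 rectangle (area 396.00 mm²); (whole slice rotated 45° about Z — lengths, areas and connectivity unchanged). Overall, the cross-section is a single solid region. Net area = 396.00 mm².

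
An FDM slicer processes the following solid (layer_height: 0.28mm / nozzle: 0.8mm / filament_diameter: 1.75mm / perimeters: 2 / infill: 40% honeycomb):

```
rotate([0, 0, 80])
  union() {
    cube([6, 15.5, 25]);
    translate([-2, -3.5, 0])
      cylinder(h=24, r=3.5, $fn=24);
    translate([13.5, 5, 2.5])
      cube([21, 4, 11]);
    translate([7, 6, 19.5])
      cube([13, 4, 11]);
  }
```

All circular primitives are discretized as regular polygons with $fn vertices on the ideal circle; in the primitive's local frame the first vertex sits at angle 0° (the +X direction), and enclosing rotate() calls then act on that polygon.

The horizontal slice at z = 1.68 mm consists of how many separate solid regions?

At z = 1.68 mm: the 6×15.5 cube contributes its full rectangle; the r=3.5 cylinder at (-2, -3.5) contributes a regular 24-gon of circumradius 3.5; the cube at (13.5, 5) does not reach this height (z outside [2.5, 13.5]); the cube at (7, 6) does not reach this height (z outside [19.5, 30.5]); Merging all regions: the 2 present regions are separate (no shared area or edge), so areas and boundary lengths simply add and each stays a separate island — 2 connected regions; (rotated 80° about Z; rotation is an isometry so areas/perimeters/island counts are preserved). The result has 2 disconnected regions.

2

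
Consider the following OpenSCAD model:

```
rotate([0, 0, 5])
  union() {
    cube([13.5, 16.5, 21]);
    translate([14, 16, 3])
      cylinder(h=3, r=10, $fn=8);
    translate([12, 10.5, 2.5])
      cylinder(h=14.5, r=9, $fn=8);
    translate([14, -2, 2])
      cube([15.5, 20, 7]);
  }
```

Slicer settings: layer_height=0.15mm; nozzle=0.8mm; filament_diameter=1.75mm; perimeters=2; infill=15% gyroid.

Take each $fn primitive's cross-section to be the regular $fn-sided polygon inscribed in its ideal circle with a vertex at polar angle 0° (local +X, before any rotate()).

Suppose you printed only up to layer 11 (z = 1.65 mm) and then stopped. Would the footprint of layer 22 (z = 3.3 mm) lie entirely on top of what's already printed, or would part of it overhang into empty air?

part overhangs

Compare the two slices. At z = 1.65: the cube (footprint 13.5×16.5) is included at this height (area 222.75 mm²); the cylinder at (14, 16) is not intersected at this z (z outside [3, 6]); the cylinder at (12, 10.5) is not intersected at this z (z outside [2.5, 17]); the cube at (14, -2) is not intersected at this z (z outside [2, 9]); Combining (union): only the 13.5×16.5 cube is present, so the union is just that shape — area = 222.75 mm²; (rotated 5° about Z; rotation is an isometry so areas/perimeters/island counts are preserved). At z = 3.3: the cube (footprint 13.5×16.5) is included at this height (area 222.75 mm²); the r=10 cylinder at (14, 16) gives a regular 8-gon of circumradius 10 (constant along its height) (area = (8/2)·10.000²·sin(360°/8) = 282.84 mm²); the r=9 cylinder at (12, 10.5) gives a regular 8-gon of circumradius 9 (constant along its height) (area = (8/2)·9.000²·sin(360°/8) = 229.10 mm²); the 15.5×20 cube at (14, -2) contributes its full rectangle (area 310.00 mm²); Combining (union): the regions partially overlap — summed areas 1044.70 mm² minus the doubly-counted overlap 387.51 mm² gives 657.19 mm² — area = 657.19 mm²; (whole slice rotated 5° about Z — lengths, areas and connectivity unchanged). Checking containment: at z = 3.3 the cross-section extends beyond the z = 1.65 cross-section by about 434.44 mm².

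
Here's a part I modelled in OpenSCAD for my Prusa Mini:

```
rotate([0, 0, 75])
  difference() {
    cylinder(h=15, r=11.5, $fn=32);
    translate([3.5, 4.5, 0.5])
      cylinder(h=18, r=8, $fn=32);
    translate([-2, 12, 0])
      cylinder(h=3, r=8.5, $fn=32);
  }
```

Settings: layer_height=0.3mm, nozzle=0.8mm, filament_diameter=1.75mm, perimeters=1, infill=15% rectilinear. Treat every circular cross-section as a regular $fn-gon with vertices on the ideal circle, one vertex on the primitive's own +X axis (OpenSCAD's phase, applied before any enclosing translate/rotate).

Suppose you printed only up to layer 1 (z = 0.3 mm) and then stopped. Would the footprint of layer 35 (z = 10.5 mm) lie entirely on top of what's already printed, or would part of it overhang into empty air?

part overhangs

Compare the two slices. At z = 0.3: the cylinder: section is a regular 32-gon, circumradius r=11.5 (area = (32/2)·11.500²·sin(360°/32) = 412.81 mm²); the cylinder at (3.5, 4.5) is not intersected at this z (z outside [0.5, 18.5]); the cylinder at (-2, 12): section is a regular 32-gon, circumradius r=8.5 (area = (32/2)·8.500²·sin(360°/32) = 225.52 mm²); Subtracting the remaining from the first: starting from the r=11.5 cylinder (412.81 mm²), the r=8.5 cylinder at (-2, 12) partially overlaps it — only the 83.90 mm² overlap (of its 225.52 mm²) is removed, clipping the outline — area = 328.91 mm²; (rotated 75° about Z; rotation is an isometry so areas/perimeters/island counts are preserved). At z = 10.5: the r=11.5 cylinder gives a regular 32-gon of circumradius 11.5 (constant along its height) (area = (32/2)·11.500²·sin(360°/32) = 412.81 mm²); the r=8 cylinder at (3.5, 4.5) gives a regular 32-gon of circumradius 8 (constant along its height) (area = (32/2)·8.000²·sin(360°/32) = 199.77 mm²); the cylinder at (-2, 12) does not reach this height (z outside [0, 3]); After the difference (first − rest): starting from the r=11.5 cylinder (412.81 mm²), the r=8 cylinder at (3.5, 4.5) partially overlaps it — only the 174.80 mm² overlap (of its 199.77 mm²) is removed, clipping the outline — area = 238.02 mm²; (rotated 75° about Z; rotation is an isometry so areas/perimeters/island counts are preserved). Checking containment: at z = 10.5 the cross-section extends beyond the z = 0.3 cross-section by about 24.84 mm².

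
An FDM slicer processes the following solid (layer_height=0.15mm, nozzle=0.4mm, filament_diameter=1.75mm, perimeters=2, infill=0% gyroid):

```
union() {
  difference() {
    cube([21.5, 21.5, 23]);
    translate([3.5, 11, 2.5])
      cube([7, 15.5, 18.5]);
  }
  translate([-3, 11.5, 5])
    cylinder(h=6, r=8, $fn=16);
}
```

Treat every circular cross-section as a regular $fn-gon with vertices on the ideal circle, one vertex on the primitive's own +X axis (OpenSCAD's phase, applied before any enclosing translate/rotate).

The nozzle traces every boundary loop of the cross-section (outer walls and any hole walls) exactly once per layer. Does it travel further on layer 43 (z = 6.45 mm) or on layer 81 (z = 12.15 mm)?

layer 43 (z = 6.45 mm)

Layer 43 (z = 6.45): the 21.5×21.5 cube contributes its full rectangle (perimeter 86.00 mm); the cube at (3.5, 11) (footprint 7×15.5) is included at this height (perimeter 45.00 mm); After the difference (first − rest): starting from the 21.5×21.5 cube, the 7×15.5 cube at (3.5, 11) partially overlaps it — only the 73.50 mm² overlap (of its 108.50 mm²) is removed, clipping the outline — boundary = 107.00 mm; the r=8 cylinder at (-3, 11.5) gives a regular 16-gon of circumradius 8 (constant along its height) (perimeter = 2·16·8.000·sin(180°/16) = 49.94 mm); Combining (union): the regions partially overlap (shared area 46.78 mm²), so the edge portions inside another operand are dropped and the merged outline is re-measured after clipping — boundary = 122.22 mm. So its perimeter = 122.22 mm. Layer 81 (z = 12.15): the cube is present — its section is the full 21.5×21.5 rectangle (perimeter 86.00 mm); the cube at (3.5, 11) is present — its section is the full 7×15.5 rectangle (perimeter 45.00 mm); After the difference (first − rest): starting from the 21.5×21.5 cube, the 7×15.5 cube at (3.5, 11) partially overlaps it — only the 73.50 mm² overlap (of its 108.50 mm²) is removed, clipping the outline — boundary = 107.00 mm; the cylinder at (-3, 11.5) is absent (z outside [5, 11]); Merging all regions: only that combined region is present, so the union is just that shape — boundary = 107.00 mm. So its perimeter = 107.00 mm. Layer 43 is larger (122.22 vs 107.00 mm).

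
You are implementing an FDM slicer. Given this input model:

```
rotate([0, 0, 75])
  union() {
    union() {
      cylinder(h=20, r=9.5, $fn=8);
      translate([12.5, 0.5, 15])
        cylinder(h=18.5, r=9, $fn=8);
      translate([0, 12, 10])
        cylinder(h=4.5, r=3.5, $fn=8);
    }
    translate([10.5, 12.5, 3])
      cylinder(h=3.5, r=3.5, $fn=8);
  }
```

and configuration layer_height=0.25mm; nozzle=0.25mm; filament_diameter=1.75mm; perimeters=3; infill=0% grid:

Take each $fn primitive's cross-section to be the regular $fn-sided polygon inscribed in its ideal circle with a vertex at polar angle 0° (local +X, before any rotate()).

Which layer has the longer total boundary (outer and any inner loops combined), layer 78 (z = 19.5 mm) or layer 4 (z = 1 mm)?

Layer 78 (z = 19.5): the r=9.5 cylinder gives a regular 8-gon of circumradius 9.5 (constant along its height) (perimeter = 2·8·9.500·sin(180°/8) = 58.17 mm); the r=9 cylinder at (12.5, 0.5) gives a regular 8-gon of circumradius 9 (constant along its height) (perimeter = 2·8·9.000·sin(180°/8) = 55.11 mm); the cylinder at (0, 12) does not reach this height (z outside [10, 14.5]); Merging all regions: the regions partially overlap (shared area 42.85 mm²), so the edge portions inside another operand are dropped and the merged outline is re-measured after clipping — boundary = 84.03 mm; the cylinder at (10.5, 12.5) does not reach this height (z outside [3, 6.5]); Taking the union: only the result so far is present, so the union is just that shape — boundary = 84.03 mm; (whole slice rotated 75° about Z — lengths, areas and connectivity unchanged). So its perimeter = 84.03 mm. Layer 4 (z = 1): the r=9.5 cylinder contributes a regular 8-gon of circumradius 9.5 (perimeter = 2·8·9.500·sin(180°/8) = 58.17 mm); the cylinder at (12.5, 0.5) is absent (z outside [15, 33.5]); the cylinder at (0, 12) is not intersected at this z (z outside [10, 14.5]); Combining (union): only the r=9.5 cylinder is present, so the union is just that shape — boundary = 58.17 mm; the cylinder at (10.5, 12.5) does not reach this height (z outside [3, 6.5]); Combining (union): only that combined region is present, so the union is just that shape — boundary = 58.17 mm; (whole slice rotated 75° about Z — lengths, areas and connectivity unchanged). So its perimeter = 58.17 mm. Layer 78 is larger (84.03 vs 58.17 mm).

layer 78 (z = 19.5 mm)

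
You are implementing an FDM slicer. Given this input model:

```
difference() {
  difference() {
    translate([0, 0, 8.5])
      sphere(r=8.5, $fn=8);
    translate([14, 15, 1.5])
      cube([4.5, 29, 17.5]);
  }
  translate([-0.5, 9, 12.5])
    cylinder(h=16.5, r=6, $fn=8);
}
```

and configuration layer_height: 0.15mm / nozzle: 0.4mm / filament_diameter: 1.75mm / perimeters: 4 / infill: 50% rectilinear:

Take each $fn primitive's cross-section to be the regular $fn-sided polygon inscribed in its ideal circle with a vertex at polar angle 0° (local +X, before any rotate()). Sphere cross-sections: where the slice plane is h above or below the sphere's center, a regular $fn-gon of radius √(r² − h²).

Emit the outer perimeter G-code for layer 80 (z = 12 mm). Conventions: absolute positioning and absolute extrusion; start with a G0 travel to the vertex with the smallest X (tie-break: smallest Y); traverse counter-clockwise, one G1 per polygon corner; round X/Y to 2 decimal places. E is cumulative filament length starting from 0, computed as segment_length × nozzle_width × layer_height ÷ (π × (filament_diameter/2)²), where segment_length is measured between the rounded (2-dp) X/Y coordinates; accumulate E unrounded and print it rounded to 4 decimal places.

At z = 12 mm: the r=8.5 sphere slices to a regular 8-gon of circumradius 7.746 (√(r²−h²) with h=3.5 from center); the 4.5×29 cube at (14, 15) contributes its full rectangle; Subtracting the remaining from the first: starting from the r=8.5 sphere, the 4.5×29 cube at (14, 15) misses the remaining region (no effect) — 1 connected region; the cylinder at (-0.5, 9) is not intersected at this z (z outside [12.5, 29]); Taking the first minus the rest: none of the subtracted shapes is present at this height, so that combined region is unchanged — 1 connected region. The outline is a single polygon with 8 vertices. Extrusion per mm of travel: 0.4 × 0.15 / (π × 0.875²) = 0.024945. Accumulating E over each segment gives final E = 1.1837.

G0 X-7.75 Y0.00 Z12.00
G1 X-5.48 Y-5.48 E0.1480
G1 X0.00 Y-7.75 E0.2959
G1 X5.48 Y-5.48 E0.4439
G1 X7.75 Y0.00 E0.5919
G1 X5.48 Y5.48 E0.7398
G1 X0.00 Y7.75 E0.8878
G1 X-5.48 Y5.48 E1.0357
G1 X-7.75 Y0.00 E1.1837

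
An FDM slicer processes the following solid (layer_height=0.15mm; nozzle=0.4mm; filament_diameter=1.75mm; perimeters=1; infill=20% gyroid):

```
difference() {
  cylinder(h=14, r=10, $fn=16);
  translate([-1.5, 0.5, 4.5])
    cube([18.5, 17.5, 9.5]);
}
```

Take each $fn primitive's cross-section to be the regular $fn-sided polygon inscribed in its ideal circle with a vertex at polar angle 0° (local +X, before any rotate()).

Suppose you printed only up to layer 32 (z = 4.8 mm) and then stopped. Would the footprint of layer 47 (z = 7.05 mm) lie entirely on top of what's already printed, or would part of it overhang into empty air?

Compare the two slices. At z = 4.8: the cylinder: section is a regular 16-gon, circumradius r=10 (area = (16/2)·10.000²·sin(360°/16) = 306.15 mm²); the cube at (-1.5, 0.5) is present — its section is the full 18.5×17.5 rectangle (area 323.75 mm²); Taking the first minus the rest: starting from the r=10 cylinder (306.15 mm²), the 18.5×17.5 cube at (-1.5, 0.5) partially overlaps it — only the 85.59 mm² overlap (of its 323.75 mm²) is removed, clipping the outline — area = 220.56 mm². At z = 7.05: the r=10 cylinder contributes a regular 16-gon of circumradius 10 (area = (16/2)·10.000²·sin(360°/16) = 306.15 mm²); the 18.5×17.5 cube at (-1.5, 0.5) contributes its full rectangle (area 323.75 mm²); Subtracting the remaining from the first: starting from the r=10 cylinder (306.15 mm²), the 18.5×17.5 cube at (-1.5, 0.5) partially overlaps it — only the 85.59 mm² overlap (of its 323.75 mm²) is removed, clipping the outline — area = 220.56 mm². Checking containment: the cross-section at z = 7.05 is a subset of the cross-section at z = 4.8.

entirely on top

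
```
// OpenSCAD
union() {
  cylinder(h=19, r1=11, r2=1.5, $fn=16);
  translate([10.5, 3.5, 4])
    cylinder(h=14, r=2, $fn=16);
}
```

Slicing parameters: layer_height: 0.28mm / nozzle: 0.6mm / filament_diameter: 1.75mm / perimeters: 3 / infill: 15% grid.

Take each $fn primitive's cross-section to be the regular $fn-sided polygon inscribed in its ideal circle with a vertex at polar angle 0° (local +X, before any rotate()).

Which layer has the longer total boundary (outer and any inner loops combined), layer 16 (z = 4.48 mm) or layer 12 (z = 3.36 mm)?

Layer 16 (z = 4.48): the cone (r1=11→r2=1.5) has section circumradius 8.760 here — a regular 16-gon (perimeter = 2·16·8.760·sin(180°/16) = 54.69 mm); the r=2 cylinder at (10.5, 3.5) gives a regular 16-gon of circumradius 2 (constant along its height) (perimeter = 2·16·2.000·sin(180°/16) = 12.49 mm); Taking the union: the 2 present regions are separate (no shared area or edge), so areas and boundary lengths simply add and each stays a separate island — boundary = 67.17 mm. So its perimeter = 67.17 mm. Layer 12 (z = 3.36): the cone (r1=11→r2=1.5) has section circumradius 9.320 here — a regular 16-gon (perimeter = 2·16·9.320·sin(180°/16) = 58.18 mm); the cylinder at (10.5, 3.5) is not intersected at this z (z outside [4, 18]); Combining (union): only the cone is present, so the union is just that shape — boundary = 58.18 mm. So its perimeter = 58.18 mm. Layer 16 is larger (67.17 vs 58.18 mm).

layer 16 (z = 4.48 mm)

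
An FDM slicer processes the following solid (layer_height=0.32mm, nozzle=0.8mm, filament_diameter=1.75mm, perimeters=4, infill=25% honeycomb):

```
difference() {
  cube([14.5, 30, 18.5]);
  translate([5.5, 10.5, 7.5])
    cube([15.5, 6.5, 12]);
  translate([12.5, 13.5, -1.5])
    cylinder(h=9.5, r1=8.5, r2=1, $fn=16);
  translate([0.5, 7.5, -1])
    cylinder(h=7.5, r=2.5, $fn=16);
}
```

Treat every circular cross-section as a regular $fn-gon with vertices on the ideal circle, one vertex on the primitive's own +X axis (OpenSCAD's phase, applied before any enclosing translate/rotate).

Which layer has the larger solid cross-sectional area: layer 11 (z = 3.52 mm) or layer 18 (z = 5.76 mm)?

Layer 11 (z = 3.52): the cube is present — its section is the full 14.5×30 rectangle (area 435.00 mm²); the cube at (5.5, 10.5) does not reach this height (z outside [7.5, 19.5]); the cone at (12.5, 13.5): at t=0.528 of its height the radius interpolates to r₁+(r₂−r₁)t = 4.537, giving a regular 16-gon of that circumradius (area = (16/2)·4.537²·sin(360°/16) = 63.01 mm²); the cylinder at (0.5, 7.5): section is a regular 16-gon, circumradius r=2.5 (area = (16/2)·2.500²·sin(360°/16) = 19.13 mm²); After the difference (first − rest): starting from the 14.5×30 cube (435.00 mm²), the cone at (12.5, 13.5) partially overlaps it — only the 48.83 mm² overlap (of its 63.01 mm²) is removed, clipping the outline; the r=2.5 cylinder at (0.5, 7.5) partially overlaps it — only the 12.02 mm² overlap (of its 19.13 mm²) is removed, clipping the outline — area = 374.16 mm². So its area = 374.16 mm². Layer 18 (z = 5.76): the 14.5×30 cube contributes its full rectangle (area 435.00 mm²); the cube at (5.5, 10.5) is absent (z outside [7.5, 19.5]); the cone at (12.5, 13.5) (r1=8.5→r2=1) has section circumradius 2.768 here — a regular 16-gon (area = (16/2)·2.768²·sin(360°/16) = 23.46 mm²); the r=2.5 cylinder at (0.5, 7.5) gives a regular 16-gon of circumradius 2.5 (constant along its height) (area = (16/2)·2.500²·sin(360°/16) = 19.13 mm²); Taking the first minus the rest: starting from the 14.5×30 cube (435.00 mm²), the cone at (12.5, 13.5) partially overlaps it — only the 21.59 mm² overlap (of its 23.46 mm²) is removed, clipping the outline; the r=2.5 cylinder at (0.5, 7.5) partially overlaps it — only the 12.02 mm² overlap (of its 19.13 mm²) is removed, clipping the outline — area = 401.39 mm². So its area = 401.39 mm². Layer 18 is larger (401.39 vs 374.16 mm²).

layer 18 (z = 5.76 mm)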